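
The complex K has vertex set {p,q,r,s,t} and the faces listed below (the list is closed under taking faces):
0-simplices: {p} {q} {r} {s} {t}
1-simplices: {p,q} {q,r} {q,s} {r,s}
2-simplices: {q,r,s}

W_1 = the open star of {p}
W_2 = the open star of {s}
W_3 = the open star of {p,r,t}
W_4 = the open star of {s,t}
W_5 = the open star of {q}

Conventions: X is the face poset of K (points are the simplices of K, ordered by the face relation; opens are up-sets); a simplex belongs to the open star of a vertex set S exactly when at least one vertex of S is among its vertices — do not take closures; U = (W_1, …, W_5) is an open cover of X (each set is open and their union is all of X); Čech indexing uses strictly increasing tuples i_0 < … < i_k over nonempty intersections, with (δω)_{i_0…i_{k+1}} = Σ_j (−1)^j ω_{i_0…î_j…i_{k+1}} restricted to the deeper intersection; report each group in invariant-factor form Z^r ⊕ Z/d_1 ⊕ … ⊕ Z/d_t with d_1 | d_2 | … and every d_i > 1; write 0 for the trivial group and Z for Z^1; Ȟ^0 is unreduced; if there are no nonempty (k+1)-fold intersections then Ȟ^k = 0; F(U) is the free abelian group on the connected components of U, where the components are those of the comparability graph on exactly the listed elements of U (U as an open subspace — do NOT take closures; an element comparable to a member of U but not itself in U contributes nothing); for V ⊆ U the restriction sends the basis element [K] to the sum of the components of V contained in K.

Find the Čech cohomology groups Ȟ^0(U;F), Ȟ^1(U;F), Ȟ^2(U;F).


nerve simplices:
  W1={{p},{p,q}} W2={{s},{q,s},{r,s},{q,r,s}} W3={{p},{r},{t},{p,q},{q,r},{r,s},{q,r,s}} W4={{s},{t},{q,s},{r,s},{q,r,s}} W5={{q},{p,q},{q,r},{q,s},{q,r,s}}
  W13={{p},{p,q}} W15={{p,q}} W23={{r,s},{q,r,s}} W24={{s},{q,s},{r,s},{q,r,s}} W25={{q,s},{q,r,s}} W34={{t},{r,s},{q,r,s}} W35={{p,q},{q,r},{q,r,s}} W45={{q,s},{q,r,s}}
  W135={{p,q}} W234={{r,s},{q,r,s}} W235={{q,r,s}} W245={{q,s},{q,r,s}} W345={{q,r,s}}
  W2345={{q,r,s}}
components per intersection:
  W1: {{p},{p,q}}
  W2: {{s},{q,s},{r,s},{q,r,s}}
  W3: {{p},{p,q}} {{r},{q,r},{r,s},{q,r,s}} {{t}}
  W4: {{s},{q,s},{r,s},{q,r,s}} {{t}}
  W5: {{q},{p,q},{q,r},{q,s},{q,r,s}}
  W13: {{p},{p,q}}
  W15: {{p,q}}
  W23: {{r,s},{q,r,s}}
  W24: {{s},{q,s},{r,s},{q,r,s}}
  W25: {{q,s},{q,r,s}}
  W34: {{t}} {{r,s},{q,r,s}}
  W35: {{p,q}} {{q,r},{q,r,s}}
  W45: {{q,s},{q,r,s}}
  W135: {{p,q}}
  W234: {{r,s},{q,r,s}}
  W235: {{q,r,s}}
  W245: {{q,s},{q,r,s}}
  W345: {{q,r,s}}
  W2345: {{q,r,s}}
C dims 8,10,5,1; δ0: rk 6, SNF 1^6; δ1: rk 4, SNF 1^4; δ2: rk 1, SNF 1^1
degree 0: 8−6−0 = 2 → Ȟ^0 ≅ Z^2
degree 1: 10−4−6 = 0 → Ȟ^1 ≅ 0
degree 2: 5−1−4 = 0 → Ȟ^2 ≅ 0

Ȟ^0(U;F) ≅ Z^2; Ȟ^1(U;F) ≅ 0; Ȟ^2(U;F) ≅ 0


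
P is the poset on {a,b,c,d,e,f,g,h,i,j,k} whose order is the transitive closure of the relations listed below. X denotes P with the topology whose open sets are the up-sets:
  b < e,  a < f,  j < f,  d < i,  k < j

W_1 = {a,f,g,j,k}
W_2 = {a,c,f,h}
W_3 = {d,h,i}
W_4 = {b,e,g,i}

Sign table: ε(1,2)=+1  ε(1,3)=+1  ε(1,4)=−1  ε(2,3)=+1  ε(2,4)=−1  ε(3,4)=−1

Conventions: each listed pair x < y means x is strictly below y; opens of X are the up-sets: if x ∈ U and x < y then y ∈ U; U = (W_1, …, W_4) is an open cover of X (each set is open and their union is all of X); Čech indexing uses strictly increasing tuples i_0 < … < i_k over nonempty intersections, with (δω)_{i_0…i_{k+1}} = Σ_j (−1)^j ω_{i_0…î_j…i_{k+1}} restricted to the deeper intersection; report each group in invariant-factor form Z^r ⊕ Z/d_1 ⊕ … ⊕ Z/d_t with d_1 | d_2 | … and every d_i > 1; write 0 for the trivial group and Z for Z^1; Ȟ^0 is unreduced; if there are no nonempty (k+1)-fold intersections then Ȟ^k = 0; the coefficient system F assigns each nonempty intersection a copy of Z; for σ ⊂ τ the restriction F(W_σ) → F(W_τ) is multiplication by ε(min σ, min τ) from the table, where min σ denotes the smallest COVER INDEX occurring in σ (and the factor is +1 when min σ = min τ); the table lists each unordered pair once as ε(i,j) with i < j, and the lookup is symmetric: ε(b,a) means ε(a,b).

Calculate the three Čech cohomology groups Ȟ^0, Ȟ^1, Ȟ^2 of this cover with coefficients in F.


intersection data:
  W12={a,f} W14={g} W23={h} W34={i}
C dims 4,4; δ0: rk 3, SNF 1^3
Ȟ^0 = (4 − 3) − 0 = 1, so Ȟ^0 ≅ Z
Ȟ^1 = (4 − 0) − 3 = 1, so Ȟ^1 ≅ Z
Ȟ^2 = (0 − 0) − 0 = 0, so Ȟ^2 ≅ 0

Ȟ^0 = Z, Ȟ^1 = Z and Ȟ^2 = 0


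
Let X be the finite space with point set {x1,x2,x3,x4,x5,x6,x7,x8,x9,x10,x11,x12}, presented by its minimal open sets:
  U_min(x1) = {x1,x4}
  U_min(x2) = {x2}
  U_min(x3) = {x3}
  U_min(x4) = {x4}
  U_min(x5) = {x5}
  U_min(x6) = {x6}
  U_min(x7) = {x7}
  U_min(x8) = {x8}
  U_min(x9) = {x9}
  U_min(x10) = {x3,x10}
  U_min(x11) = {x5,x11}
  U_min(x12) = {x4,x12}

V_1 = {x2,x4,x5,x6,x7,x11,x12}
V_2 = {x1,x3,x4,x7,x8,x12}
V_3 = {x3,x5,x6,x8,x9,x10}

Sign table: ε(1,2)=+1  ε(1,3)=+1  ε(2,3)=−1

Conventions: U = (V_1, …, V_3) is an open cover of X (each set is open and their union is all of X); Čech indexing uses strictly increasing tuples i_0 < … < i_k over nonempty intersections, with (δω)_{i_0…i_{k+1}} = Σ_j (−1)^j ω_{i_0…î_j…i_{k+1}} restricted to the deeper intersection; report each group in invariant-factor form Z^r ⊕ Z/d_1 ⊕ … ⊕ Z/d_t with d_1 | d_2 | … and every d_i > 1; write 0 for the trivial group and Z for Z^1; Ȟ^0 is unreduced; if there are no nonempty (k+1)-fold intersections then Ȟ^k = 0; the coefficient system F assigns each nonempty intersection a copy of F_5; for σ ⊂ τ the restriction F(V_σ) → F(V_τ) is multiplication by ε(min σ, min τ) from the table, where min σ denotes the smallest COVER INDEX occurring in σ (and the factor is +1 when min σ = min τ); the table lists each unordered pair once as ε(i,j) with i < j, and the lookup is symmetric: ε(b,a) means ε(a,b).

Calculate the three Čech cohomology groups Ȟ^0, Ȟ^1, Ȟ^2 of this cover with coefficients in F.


intersection data:
  V12={x4,x7,x12} V13={x5,x6} V23={x3,x8}
C dims 3,3; δ0: rk_F5 3
Ȟ^0 = (3 − 3) − 0 = 0, so Ȟ^0 ≅ 0
Ȟ^1 = (3 − 0) − 3 = 0, so Ȟ^1 ≅ 0
Ȟ^2 = (0 − 0) − 0 = 0, so Ȟ^2 ≅ 0

Ȟ^0 ≅ 0,  Ȟ^1 ≅ 0,  Ȟ^2 ≅ 0


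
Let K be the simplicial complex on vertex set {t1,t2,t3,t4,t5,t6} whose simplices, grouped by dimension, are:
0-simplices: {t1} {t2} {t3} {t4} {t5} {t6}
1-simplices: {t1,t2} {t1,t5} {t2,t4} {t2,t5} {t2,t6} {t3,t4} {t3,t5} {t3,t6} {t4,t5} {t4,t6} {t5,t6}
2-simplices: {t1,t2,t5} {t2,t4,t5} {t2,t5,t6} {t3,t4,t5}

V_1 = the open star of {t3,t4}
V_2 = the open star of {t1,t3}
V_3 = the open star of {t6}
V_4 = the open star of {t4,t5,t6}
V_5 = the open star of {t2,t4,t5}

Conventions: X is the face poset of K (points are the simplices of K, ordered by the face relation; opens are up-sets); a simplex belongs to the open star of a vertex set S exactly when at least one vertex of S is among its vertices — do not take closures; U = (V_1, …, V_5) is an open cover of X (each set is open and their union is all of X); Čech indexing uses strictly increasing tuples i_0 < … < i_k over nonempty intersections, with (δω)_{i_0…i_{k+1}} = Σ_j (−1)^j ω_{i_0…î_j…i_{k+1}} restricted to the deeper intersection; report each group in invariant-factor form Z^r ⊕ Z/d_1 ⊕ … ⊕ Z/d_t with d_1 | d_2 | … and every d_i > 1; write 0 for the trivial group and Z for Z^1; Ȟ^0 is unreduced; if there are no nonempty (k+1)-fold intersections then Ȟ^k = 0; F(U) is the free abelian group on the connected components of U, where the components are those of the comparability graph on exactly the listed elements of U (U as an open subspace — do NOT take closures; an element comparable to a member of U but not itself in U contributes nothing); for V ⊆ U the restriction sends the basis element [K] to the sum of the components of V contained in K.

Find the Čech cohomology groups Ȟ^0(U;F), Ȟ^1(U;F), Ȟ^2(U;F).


nonempty intersections:
  V1={{t3},{t4},{t2,t4},{t3,t4},{t3,t5},{t3,t6},{t4,t5},{t4,t6},{t2,t4,t5},{t3,t4,t5}} V2={{t1},{t3},{t1,t2},{t1,t5},{t3,t4},{t3,t5},{t3,t6},{t1,t2,t5},{t3,t4,t5}} V3={{t6},{t2,t6},{t3,t6},{t4,t6},{t5,t6},{t2,t5,t6}} V4={{t4},{t5},{t6},{t1,t5},{t2,t4},{t2,t5},{t2,t6},{t3,t4},{t3,t5},{t3,t6},{t4,t5},{t4,t6},{t5,t6},{t1,t2,t5},{t2,t4,t5},{t2,t5,t6},{t3,t4,t5}} V5={{t2},{t4},{t5},{t1,t2},{t1,t5},{t2,t4},{t2,t5},{t2,t6},{t3,t4},{t3,t5},{t4,t5},{t4,t6},{t5,t6},{t1,t2,t5},{t2,t4,t5},{t2,t5,t6},{t3,t4,t5}}
  V12={{t3},{t3,t4},{t3,t5},{t3,t6},{t3,t4,t5}} V13={{t3,t6},{t4,t6}} V14={{t4},{t2,t4},{t3,t4},{t3,t5},{t3,t6},{t4,t5},{t4,t6},{t2,t4,t5},{t3,t4,t5}} V15={{t4},{t2,t4},{t3,t4},{t3,t5},{t4,t5},{t4,t6},{t2,t4,t5},{t3,t4,t5}} V23={{t3,t6}} V24={{t1,t5},{t3,t4},{t3,t5},{t3,t6},{t1,t2,t5},{t3,t4,t5}} V25={{t1,t2},{t1,t5},{t3,t4},{t3,t5},{t1,t2,t5},{t3,t4,t5}} V34={{t6},{t2,t6},{t3,t6},{t4,t6},{t5,t6},{t2,t5,t6}} V35={{t2,t6},{t4,t6},{t5,t6},{t2,t5,t6}} V45={{t4},{t5},{t1,t5},{t2,t4},{t2,t5},{t2,t6},{t3,t4},{t3,t5},{t4,t5},{t4,t6},{t5,t6},{t1,t2,t5},{t2,t4,t5},{t2,t5,t6},{t3,t4,t5}}
  V123={{t3,t6}} V124={{t3,t4},{t3,t5},{t3,t6},{t3,t4,t5}} V125={{t3,t4},{t3,t5},{t3,t4,t5}} V134={{t3,t6},{t4,t6}} V135={{t4,t6}} V145={{t4},{t2,t4},{t3,t4},{t3,t5},{t4,t5},{t4,t6},{t2,t4,t5},{t3,t4,t5}} V234={{t3,t6}} V245={{t1,t5},{t3,t4},{t3,t5},{t1,t2,t5},{t3,t4,t5}} V345={{t2,t6},{t4,t6},{t5,t6},{t2,t5,t6}}
  V1234={{t3,t6}} V1245={{t3,t4},{t3,t5},{t3,t4,t5}} V1345={{t4,t6}}
components per intersection:
  V1: {{t3},{t4},{t2,t4},{t3,t4},{t3,t5},{t3,t6},{t4,t5},{t4,t6},{t2,t4,t5},{t3,t4,t5}}
  V2: {{t1},{t1,t2},{t1,t5},{t1,t2,t5}} {{t3},{t3,t4},{t3,t5},{t3,t6},{t3,t4,t5}}
  V3: {{t6},{t2,t6},{t3,t6},{t4,t6},{t5,t6},{t2,t5,t6}}
  V4: {{t4},{t5},{t6},{t1,t5},{t2,t4},{t2,t5},{t2,t6},{t3,t4},{t3,t5},{t3,t6},{t4,t5},{t4,t6},{t5,t6},{t1,t2,t5},{t2,t4,t5},{t2,t5,t6},{t3,t4,t5}}
  V5: {{t2},{t4},{t5},{t1,t2},{t1,t5},{t2,t4},{t2,t5},{t2,t6},{t3,t4},{t3,t5},{t4,t5},{t4,t6},{t5,t6},{t1,t2,t5},{t2,t4,t5},{t2,t5,t6},{t3,t4,t5}}
  V12: {{t3},{t3,t4},{t3,t5},{t3,t6},{t3,t4,t5}}
  V13: {{t3,t6}} {{t4,t6}}
  V14: {{t4},{t2,t4},{t3,t4},{t3,t5},{t4,t5},{t4,t6},{t2,t4,t5},{t3,t4,t5}} {{t3,t6}}
  V15: {{t4},{t2,t4},{t3,t4},{t3,t5},{t4,t5},{t4,t6},{t2,t4,t5},{t3,t4,t5}}
  V23: {{t3,t6}}
  V24: {{t1,t5},{t1,t2,t5}} {{t3,t4},{t3,t5},{t3,t4,t5}} {{t3,t6}}
  V25: {{t1,t2},{t1,t5},{t1,t2,t5}} {{t3,t4},{t3,t5},{t3,t4,t5}}
  V34: {{t6},{t2,t6},{t3,t6},{t4,t6},{t5,t6},{t2,t5,t6}}
  V35: {{t2,t6},{t5,t6},{t2,t5,t6}} {{t4,t6}}
  V45: {{t4},{t5},{t1,t5},{t2,t4},{t2,t5},{t2,t6},{t3,t4},{t3,t5},{t4,t5},{t4,t6},{t5,t6},{t1,t2,t5},{t2,t4,t5},{t2,t5,t6},{t3,t4,t5}}
  V123: {{t3,t6}}
  V124: {{t3,t4},{t3,t5},{t3,t4,t5}} {{t3,t6}}
  V125: {{t3,t4},{t3,t5},{t3,t4,t5}}
  V134: {{t3,t6}} {{t4,t6}}
  V135: {{t4,t6}}
  V145: {{t4},{t2,t4},{t3,t4},{t3,t5},{t4,t5},{t4,t6},{t2,t4,t5},{t3,t4,t5}}
  V234: {{t3,t6}}
  V245: {{t1,t5},{t1,t2,t5}} {{t3,t4},{t3,t5},{t3,t4,t5}}
  V345: {{t2,t6},{t5,t6},{t2,t5,t6}} {{t4,t6}}
  V1234: {{t3,t6}}
  V1245: {{t3,t4},{t3,t5},{t3,t4,t5}}
  V1345: {{t4,t6}}
C dims 6,16,13,3; δ0: rk 5, SNF 1^5; δ1: rk 10, SNF 1^10; δ2: rk 3, SNF 1^3
Ȟ^0: (6−5)−0=1 ⇒ Z
Ȟ^1: (16−10)−5=1 ⇒ Z
Ȟ^2: (13−3)−10=0 ⇒ 0

Ȟ^0 = Z, Ȟ^1 = Z and Ȟ^2 = 0


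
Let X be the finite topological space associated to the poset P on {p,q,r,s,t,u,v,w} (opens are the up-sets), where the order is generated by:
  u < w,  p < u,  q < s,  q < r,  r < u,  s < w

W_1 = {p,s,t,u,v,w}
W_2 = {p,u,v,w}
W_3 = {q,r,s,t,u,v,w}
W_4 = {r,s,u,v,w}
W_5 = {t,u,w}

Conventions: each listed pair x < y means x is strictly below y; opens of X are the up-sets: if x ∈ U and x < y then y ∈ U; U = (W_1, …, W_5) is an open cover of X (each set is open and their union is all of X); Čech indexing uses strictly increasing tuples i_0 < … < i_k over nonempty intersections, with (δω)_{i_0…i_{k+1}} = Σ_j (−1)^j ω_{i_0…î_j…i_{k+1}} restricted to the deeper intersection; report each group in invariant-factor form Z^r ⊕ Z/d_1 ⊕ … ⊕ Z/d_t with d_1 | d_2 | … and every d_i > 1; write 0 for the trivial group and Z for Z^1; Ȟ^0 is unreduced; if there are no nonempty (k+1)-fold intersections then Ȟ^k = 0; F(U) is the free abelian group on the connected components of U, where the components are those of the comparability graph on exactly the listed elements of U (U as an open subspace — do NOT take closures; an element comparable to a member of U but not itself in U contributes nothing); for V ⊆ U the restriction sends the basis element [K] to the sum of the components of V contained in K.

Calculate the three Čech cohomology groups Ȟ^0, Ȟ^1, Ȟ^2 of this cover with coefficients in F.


Ȟ^0(U;F) ≅ Z^3,  Ȟ^1(U;F) ≅ 0,  Ȟ^2(U;F) ≅ 0

nonempty overlaps:
  W12={p,u,v,w} W13={s,t,u,v,w} W14={s,u,v,w} W15={t,u,w} W23={u,v,w} W24={u,v,w} W25={u,w} W34={r,s,u,v,w} W35={t,u,w} W45={u,w}
  W123={u,v,w} W124={u,v,w} W125={u,w} W134={s,u,v,w} W135={t,u,w} W145={u,w} W234={u,v,w} W235={u,w} W245={u,w} W345={u,w}
  W1234={u,v,w} W1235={u,w} W1245={u,w} W1345={u,w} W2345={u,w}
  W12345={u,w}
components per intersection:
  W1: {p,s,u,w} {t} {v}
  W2: {p,u,w} {v}
  W3: {q,r,s,u,w} {t} {v}
  W4: {r,s,u,w} {v}
  W5: {t} {u,w}
  W12: {p,u,w} {v}
  W13: {s,u,w} {t} {v}
  W14: {s,u,w} {v}
  W15: {t} {u,w}
  W23: {u,w} {v}
  W24: {u,w} {v}
  W25: {u,w}
  W34: {r,s,u,w} {v}
  W35: {t} {u,w}
  W45: {u,w}
  W123: {u,w} {v}
  W124: {u,w} {v}
  W125: {u,w}
  W134: {s,u,w} {v}
  W135: {t} {u,w}
  W145: {u,w}
  W234: {u,w} {v}
  W235: {u,w}
  W245: {u,w}
  W345: {u,w}
  W1234: {u,w} {v}
  W1235: {u,w}
  W1245: {u,w}
  W1345: {u,w}
  W2345: {u,w}
  W12345: {u,w}
C dims 12,19,15,6; δ0: rk 9, SNF 1^9; δ1: rk 10, SNF 1^10; δ2: rk 5, SNF 1^5
degree 0: 12−9−0 = 3 → Ȟ^0 ≅ Z^3
degree 1: 19−10−9 = 0 → Ȟ^1 ≅ 0
degree 2: 15−5−10 = 0 → Ȟ^2 ≅ 0


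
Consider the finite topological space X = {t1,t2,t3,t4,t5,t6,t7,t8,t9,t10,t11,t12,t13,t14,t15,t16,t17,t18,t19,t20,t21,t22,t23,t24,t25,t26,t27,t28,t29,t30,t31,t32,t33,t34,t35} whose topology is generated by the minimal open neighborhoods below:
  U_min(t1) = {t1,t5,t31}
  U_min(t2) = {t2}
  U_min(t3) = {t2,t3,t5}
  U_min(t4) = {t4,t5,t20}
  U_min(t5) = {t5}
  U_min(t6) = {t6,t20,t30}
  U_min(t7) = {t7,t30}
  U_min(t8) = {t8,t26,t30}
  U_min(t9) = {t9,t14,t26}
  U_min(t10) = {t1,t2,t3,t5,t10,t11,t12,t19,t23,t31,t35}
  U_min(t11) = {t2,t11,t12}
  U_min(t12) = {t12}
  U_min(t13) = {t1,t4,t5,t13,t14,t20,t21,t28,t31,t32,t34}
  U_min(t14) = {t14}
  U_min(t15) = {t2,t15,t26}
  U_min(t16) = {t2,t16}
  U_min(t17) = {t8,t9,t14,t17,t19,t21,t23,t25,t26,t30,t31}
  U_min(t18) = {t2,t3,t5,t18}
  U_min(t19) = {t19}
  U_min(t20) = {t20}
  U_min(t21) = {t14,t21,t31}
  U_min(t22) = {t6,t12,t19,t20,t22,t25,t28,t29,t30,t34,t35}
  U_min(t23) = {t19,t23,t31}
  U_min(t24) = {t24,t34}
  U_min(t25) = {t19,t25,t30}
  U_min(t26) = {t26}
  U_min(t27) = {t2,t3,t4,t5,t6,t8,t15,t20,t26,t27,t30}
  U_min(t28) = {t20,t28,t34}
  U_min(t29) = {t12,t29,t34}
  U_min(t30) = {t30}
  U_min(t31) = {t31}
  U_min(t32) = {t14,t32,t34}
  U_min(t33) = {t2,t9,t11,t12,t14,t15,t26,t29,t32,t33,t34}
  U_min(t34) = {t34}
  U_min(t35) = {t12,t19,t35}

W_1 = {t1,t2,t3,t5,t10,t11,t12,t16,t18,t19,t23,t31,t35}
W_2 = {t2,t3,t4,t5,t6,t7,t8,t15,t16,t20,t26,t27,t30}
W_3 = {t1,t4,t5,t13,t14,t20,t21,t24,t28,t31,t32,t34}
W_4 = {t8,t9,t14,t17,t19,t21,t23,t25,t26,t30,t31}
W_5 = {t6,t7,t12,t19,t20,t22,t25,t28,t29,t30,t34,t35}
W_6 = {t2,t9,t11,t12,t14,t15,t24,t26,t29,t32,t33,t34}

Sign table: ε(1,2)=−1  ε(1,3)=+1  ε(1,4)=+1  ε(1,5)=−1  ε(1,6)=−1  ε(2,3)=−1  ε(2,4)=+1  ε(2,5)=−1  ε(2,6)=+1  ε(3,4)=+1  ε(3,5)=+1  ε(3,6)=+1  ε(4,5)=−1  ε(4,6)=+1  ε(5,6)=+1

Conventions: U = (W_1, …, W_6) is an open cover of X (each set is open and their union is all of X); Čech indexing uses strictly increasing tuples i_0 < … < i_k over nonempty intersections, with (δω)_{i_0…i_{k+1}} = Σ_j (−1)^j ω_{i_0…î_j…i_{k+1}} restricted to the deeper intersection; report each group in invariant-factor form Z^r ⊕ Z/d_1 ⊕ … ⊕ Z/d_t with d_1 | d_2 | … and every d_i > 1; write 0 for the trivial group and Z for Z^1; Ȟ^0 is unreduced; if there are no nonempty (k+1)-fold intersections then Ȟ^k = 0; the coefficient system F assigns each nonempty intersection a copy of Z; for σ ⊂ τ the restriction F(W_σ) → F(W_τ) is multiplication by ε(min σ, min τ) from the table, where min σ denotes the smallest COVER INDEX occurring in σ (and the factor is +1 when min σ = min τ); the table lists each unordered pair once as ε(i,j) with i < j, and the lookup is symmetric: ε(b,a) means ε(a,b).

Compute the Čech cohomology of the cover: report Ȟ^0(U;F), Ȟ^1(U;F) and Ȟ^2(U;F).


Ȟ^0 ≅ 0,  Ȟ^1 ≅ Z/2,  Ȟ^2 ≅ Z

nonempty overlaps:
  W12={t2,t3,t5,t16} W13={t1,t5,t31} W14={t19,t23,t31} W15={t12,t19,t35} W16={t2,t11,t12} W23={t4,t5,t20} W24={t8,t26,t30} W25={t6,t7,t20,t30} W26={t2,t15,t26} W34={t14,t21,t31} W35={t20,t28,t34} W36={t14,t24,t32,t34} W45={t19,t25,t30} W46={t9,t14,t26} W56={t12,t29,t34}
  W123={t5} W126={t2} W134={t31} W145={t19} W156={t12} W235={t20} W245={t30} W246={t26} W346={t14} W356={t34}
C dims 6,15,10; δ0: rk 6, SNF 1^5·2; δ1: rk 9, SNF 1^9
degree 0: 6−6−0 = 0 → Ȟ^0 ≅ 0
degree 1: 15−9−6 = 0 plus torsion [2] → Ȟ^1 ≅ Z/2
degree 2: 10−0−9 = 1 → Ȟ^2 ≅ Z


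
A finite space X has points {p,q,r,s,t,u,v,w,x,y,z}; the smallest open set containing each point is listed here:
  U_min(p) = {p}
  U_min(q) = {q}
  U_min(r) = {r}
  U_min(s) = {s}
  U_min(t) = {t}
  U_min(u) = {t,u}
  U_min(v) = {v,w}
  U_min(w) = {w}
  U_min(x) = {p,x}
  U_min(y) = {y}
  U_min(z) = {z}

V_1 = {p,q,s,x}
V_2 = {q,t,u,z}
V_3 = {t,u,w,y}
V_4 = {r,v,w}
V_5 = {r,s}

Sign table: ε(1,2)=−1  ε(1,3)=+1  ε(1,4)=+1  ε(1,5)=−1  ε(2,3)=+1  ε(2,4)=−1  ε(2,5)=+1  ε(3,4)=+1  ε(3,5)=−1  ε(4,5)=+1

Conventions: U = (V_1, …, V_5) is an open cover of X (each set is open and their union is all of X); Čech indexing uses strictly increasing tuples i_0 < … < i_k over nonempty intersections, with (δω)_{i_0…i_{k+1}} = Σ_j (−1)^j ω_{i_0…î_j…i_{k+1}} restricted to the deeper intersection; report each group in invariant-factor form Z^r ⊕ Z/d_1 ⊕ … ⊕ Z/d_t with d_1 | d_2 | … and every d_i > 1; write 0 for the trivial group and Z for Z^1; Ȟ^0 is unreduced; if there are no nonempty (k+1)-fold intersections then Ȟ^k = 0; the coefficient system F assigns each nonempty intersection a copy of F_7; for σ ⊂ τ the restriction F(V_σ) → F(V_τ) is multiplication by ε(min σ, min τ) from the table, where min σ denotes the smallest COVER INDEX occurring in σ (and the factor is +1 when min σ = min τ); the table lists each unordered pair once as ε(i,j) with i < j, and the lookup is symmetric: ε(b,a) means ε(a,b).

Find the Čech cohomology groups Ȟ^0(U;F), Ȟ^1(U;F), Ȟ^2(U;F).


Ȟ^0(U;F) ≅ Z/7, Ȟ^1(U;F) ≅ Z/7, Ȟ^2(U;F) ≅ 0

cover nerve:
  V12={q} V15={s} V23={t,u} V34={w} V45={r}
C dims 5,5; δ0: rk_F7 4
Ȟ^0: (5−4)−0=1 ⇒ Z/7
Ȟ^1: (5−0)−4=1 ⇒ Z/7
Ȟ^2: (0−0)−0=0 ⇒ 0


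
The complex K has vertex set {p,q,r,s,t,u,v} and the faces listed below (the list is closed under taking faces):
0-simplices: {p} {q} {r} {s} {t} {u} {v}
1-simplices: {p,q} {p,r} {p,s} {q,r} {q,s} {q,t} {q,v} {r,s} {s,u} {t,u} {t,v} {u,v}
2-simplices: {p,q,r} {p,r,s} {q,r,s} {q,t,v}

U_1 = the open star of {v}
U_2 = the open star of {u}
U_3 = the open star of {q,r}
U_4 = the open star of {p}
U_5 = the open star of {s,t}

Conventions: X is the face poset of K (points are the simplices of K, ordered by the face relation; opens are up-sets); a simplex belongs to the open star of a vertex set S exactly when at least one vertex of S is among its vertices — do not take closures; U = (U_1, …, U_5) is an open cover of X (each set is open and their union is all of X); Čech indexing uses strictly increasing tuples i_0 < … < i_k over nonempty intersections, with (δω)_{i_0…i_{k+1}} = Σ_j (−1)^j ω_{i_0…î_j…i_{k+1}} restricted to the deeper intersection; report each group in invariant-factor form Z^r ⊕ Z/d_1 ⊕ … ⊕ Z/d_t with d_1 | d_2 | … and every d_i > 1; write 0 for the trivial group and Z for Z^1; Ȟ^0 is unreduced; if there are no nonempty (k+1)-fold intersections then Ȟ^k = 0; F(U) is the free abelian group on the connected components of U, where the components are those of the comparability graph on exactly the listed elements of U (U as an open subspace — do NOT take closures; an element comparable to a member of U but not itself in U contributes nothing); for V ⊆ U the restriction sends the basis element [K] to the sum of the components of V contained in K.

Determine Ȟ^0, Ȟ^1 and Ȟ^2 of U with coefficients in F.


Ȟ^0 = Z, Ȟ^1 = Z^2, Ȟ^2 = 0

intersection data:
  U1={{v},{q,v},{t,v},{u,v},{q,t,v}} U2={{u},{s,u},{t,u},{u,v}} U3={{q},{r},{p,q},{p,r},{q,r},{q,s},{q,t},{q,v},{r,s},{p,q,r},{p,r,s},{q,r,s},{q,t,v}} U4={{p},{p,q},{p,r},{p,s},{p,q,r},{p,r,s}} U5={{s},{t},{p,s},{q,s},{q,t},{r,s},{s,u},{t,u},{t,v},{p,r,s},{q,r,s},{q,t,v}}
  U12={{u,v}} U13={{q,v},{q,t,v}} U15={{t,v},{q,t,v}} U25={{s,u},{t,u}} U34={{p,q},{p,r},{p,q,r},{p,r,s}} U35={{q,s},{q,t},{r,s},{p,r,s},{q,r,s},{q,t,v}} U45={{p,s},{p,r,s}}
  U135={{q,t,v}} U345={{p,r,s}}
components per intersection:
  U1: {{v},{q,v},{t,v},{u,v},{q,t,v}}
  U2: {{u},{s,u},{t,u},{u,v}}
  U3: {{q},{r},{p,q},{p,r},{q,r},{q,s},{q,t},{q,v},{r,s},{p,q,r},{p,r,s},{q,r,s},{q,t,v}}
  U4: {{p},{p,q},{p,r},{p,s},{p,q,r},{p,r,s}}
  U5: {{s},{p,s},{q,s},{r,s},{s,u},{p,r,s},{q,r,s}} {{t},{q,t},{t,u},{t,v},{q,t,v}}
  U12: {{u,v}}
  U13: {{q,v},{q,t,v}}
  U15: {{t,v},{q,t,v}}
  U25: {{s,u}} {{t,u}}
  U34: {{p,q},{p,r},{p,q,r},{p,r,s}}
  U35: {{q,s},{r,s},{p,r,s},{q,r,s}} {{q,t},{q,t,v}}
  U45: {{p,s},{p,r,s}}
  U135: {{q,t,v}}
  U345: {{p,r,s}}
C dims 6,9,2; δ0: rk 5, SNF 1^5; δ1: rk 2, SNF 1^2
Ȟ^0 = (6 − 5) − 0 = 1, so Ȟ^0 ≅ Z
Ȟ^1 = (9 − 2) − 5 = 2, so Ȟ^1 ≅ Z^2
Ȟ^2 = (2 − 0) − 2 = 0, so Ȟ^2 ≅ 0


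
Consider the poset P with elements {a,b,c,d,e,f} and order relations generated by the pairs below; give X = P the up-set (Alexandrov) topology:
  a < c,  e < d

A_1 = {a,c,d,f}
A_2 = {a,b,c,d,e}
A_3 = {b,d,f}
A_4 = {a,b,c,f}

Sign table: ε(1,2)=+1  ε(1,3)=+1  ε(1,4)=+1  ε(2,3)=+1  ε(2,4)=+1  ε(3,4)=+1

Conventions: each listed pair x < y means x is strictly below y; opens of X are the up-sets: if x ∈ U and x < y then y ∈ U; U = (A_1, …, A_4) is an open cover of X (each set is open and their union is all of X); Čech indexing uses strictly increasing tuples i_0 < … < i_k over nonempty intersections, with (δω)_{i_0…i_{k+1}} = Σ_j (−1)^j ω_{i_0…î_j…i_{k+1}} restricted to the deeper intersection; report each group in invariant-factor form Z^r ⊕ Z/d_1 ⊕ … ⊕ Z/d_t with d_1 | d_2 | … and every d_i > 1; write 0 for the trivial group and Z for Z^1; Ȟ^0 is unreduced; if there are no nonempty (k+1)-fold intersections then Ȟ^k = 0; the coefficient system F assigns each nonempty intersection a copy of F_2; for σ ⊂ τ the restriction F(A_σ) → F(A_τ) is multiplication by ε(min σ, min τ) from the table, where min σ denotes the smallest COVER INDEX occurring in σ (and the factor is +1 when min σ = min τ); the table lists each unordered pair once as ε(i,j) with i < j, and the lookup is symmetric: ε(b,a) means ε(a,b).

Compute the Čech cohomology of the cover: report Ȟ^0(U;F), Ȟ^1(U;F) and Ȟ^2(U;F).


Ȟ^0 ≅ Z/2, Ȟ^1 ≅ 0 and Ȟ^2 ≅ Z/2

intersection data:
  A12={a,c,d} A13={d,f} A14={a,c,f} A23={b,d} A24={a,b,c} A34={b,f}
  A123={d} A124={a,c} A134={f} A234={b}
C dims 4,6,4; δ0: rk_F2 3; δ1: rk_F2 3
Ȟ^0 = (4 − 3) − 0 = 1, so Ȟ^0 ≅ Z/2
Ȟ^1 = (6 − 3) − 3 = 0, so Ȟ^1 ≅ 0
Ȟ^2 = (4 − 0) − 3 = 1, so Ȟ^2 ≅ Z/2


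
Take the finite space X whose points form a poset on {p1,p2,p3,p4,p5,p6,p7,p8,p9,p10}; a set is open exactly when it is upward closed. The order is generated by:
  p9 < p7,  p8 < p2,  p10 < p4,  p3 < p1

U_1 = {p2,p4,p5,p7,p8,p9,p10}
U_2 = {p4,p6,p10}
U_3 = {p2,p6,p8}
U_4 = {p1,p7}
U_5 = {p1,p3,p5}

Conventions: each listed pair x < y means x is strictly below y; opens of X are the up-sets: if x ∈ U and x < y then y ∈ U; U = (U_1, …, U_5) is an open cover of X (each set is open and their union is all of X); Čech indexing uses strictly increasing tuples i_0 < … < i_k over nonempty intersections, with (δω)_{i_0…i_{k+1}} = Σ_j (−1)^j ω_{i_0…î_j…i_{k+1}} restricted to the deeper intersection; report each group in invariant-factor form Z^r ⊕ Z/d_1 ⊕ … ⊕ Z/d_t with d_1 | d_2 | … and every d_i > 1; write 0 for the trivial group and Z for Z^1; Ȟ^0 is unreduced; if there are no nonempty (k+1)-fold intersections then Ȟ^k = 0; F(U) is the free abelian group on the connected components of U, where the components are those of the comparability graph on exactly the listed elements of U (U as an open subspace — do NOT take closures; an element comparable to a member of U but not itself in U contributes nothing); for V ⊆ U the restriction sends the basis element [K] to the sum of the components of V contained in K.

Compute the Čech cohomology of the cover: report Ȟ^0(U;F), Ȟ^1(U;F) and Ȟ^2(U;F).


nerve of the cover:
  U12={p4,p10} U13={p2,p8} U14={p7} U15={p5} U23={p6} U45={p1}
components per intersection:
  U1: {p2,p8} {p4,p10} {p5} {p7,p9}
  U2: {p4,p10} {p6}
  U3: {p2,p8} {p6}
  U4: {p1} {p7}
  U5: {p1,p3} {p5}
  U12: {p4,p10}
  U13: {p2,p8}
  U14: {p7}
  U15: {p5}
  U23: {p6}
  U45: {p1}
C dims 12,6; δ0: rk 6, SNF 1^6
Ȟ^0 = (12 − 6) − 0 = 6, so Ȟ^0 ≅ Z^6
Ȟ^1 = (6 − 0) − 6 = 0, so Ȟ^1 ≅ 0
Ȟ^2 = (0 − 0) − 0 = 0, so Ȟ^2 ≅ 0

Ȟ^0(U;F) ≅ Z^6, Ȟ^1(U;F) ≅ 0, Ȟ^2(U;F) ≅ 0


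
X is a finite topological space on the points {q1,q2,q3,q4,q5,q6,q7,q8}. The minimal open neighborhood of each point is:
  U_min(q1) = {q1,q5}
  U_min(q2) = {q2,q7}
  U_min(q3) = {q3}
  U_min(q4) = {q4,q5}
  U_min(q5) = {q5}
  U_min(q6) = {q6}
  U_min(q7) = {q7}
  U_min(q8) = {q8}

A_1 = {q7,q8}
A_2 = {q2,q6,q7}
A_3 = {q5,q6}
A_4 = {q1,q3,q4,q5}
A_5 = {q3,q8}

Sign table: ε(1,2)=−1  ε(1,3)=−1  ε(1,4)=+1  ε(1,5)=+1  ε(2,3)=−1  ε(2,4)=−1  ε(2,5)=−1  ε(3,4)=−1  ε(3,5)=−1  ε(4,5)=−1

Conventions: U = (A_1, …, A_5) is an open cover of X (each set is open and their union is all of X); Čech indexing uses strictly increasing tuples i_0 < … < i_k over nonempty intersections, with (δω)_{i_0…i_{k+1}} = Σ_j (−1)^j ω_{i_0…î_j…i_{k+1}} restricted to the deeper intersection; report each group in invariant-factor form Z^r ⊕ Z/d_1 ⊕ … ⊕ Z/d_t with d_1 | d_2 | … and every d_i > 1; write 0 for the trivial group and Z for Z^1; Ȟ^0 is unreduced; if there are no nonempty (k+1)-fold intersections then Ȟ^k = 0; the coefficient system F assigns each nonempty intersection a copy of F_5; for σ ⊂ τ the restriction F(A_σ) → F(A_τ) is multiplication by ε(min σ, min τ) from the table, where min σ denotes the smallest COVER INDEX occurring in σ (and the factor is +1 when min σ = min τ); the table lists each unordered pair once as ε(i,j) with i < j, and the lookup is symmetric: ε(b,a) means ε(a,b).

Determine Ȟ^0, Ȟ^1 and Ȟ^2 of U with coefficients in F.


Ȟ^0 ≅ Z/5; Ȟ^1 ≅ Z/5; Ȟ^2 ≅ 0

nerve simplices:
  A12={q7} A15={q8} A23={q6} A34={q5} A45={q3}
C dims 5,5; δ0: rk_F5 4
degree 0: 5−4−0 = 1 → Ȟ^0 ≅ Z/5
degree 1: 5−0−4 = 1 → Ȟ^1 ≅ Z/5
degree 2: 0−0−0 = 0 → Ȟ^2 ≅ 0


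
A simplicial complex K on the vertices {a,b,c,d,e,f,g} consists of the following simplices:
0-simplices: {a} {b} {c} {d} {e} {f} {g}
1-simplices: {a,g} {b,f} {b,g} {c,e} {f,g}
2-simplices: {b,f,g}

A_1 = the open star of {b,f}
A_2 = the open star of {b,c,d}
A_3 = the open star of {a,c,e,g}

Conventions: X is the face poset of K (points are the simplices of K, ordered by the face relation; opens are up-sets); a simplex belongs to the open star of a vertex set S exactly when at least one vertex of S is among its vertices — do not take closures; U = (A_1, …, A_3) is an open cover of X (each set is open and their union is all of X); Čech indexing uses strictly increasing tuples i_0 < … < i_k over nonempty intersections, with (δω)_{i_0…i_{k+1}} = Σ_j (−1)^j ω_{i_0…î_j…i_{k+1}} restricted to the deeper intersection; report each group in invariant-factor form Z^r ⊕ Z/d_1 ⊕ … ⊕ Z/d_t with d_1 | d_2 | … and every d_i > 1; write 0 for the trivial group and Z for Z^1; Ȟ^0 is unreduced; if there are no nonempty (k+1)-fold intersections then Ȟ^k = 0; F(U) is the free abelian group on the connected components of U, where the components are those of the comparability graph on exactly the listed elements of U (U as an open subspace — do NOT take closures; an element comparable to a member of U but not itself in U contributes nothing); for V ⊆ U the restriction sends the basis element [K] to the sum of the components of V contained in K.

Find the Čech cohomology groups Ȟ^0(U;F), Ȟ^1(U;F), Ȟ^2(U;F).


Ȟ^0 ≅ Z^3, Ȟ^1 ≅ 0, Ȟ^2 ≅ 0

nonempty intersections:
  A1={{b},{f},{b,f},{b,g},{f,g},{b,f,g}} A2={{b},{c},{d},{b,f},{b,g},{c,e},{b,f,g}} A3={{a},{c},{e},{g},{a,g},{b,g},{c,e},{f,g},{b,f,g}}
  A12={{b},{b,f},{b,g},{b,f,g}} A13={{b,g},{f,g},{b,f,g}} A23={{c},{b,g},{c,e},{b,f,g}}
  A123={{b,g},{b,f,g}}
components per intersection:
  A1: {{b},{f},{b,f},{b,g},{f,g},{b,f,g}}
  A2: {{b},{b,f},{b,g},{b,f,g}} {{c},{c,e}} {{d}}
  A3: {{a},{g},{a,g},{b,g},{f,g},{b,f,g}} {{c},{e},{c,e}}
  A12: {{b},{b,f},{b,g},{b,f,g}}
  A13: {{b,g},{f,g},{b,f,g}}
  A23: {{c},{c,e}} {{b,g},{b,f,g}}
  A123: {{b,g},{b,f,g}}
C dims 6,4,1; δ0: rk 3, SNF 1^3; δ1: rk 1, SNF 1^1
Ȟ^0: (6−3)−0=3 ⇒ Z^3
Ȟ^1: (4−1)−3=0 ⇒ 0
Ȟ^2: (1−0)−1=0 ⇒ 0


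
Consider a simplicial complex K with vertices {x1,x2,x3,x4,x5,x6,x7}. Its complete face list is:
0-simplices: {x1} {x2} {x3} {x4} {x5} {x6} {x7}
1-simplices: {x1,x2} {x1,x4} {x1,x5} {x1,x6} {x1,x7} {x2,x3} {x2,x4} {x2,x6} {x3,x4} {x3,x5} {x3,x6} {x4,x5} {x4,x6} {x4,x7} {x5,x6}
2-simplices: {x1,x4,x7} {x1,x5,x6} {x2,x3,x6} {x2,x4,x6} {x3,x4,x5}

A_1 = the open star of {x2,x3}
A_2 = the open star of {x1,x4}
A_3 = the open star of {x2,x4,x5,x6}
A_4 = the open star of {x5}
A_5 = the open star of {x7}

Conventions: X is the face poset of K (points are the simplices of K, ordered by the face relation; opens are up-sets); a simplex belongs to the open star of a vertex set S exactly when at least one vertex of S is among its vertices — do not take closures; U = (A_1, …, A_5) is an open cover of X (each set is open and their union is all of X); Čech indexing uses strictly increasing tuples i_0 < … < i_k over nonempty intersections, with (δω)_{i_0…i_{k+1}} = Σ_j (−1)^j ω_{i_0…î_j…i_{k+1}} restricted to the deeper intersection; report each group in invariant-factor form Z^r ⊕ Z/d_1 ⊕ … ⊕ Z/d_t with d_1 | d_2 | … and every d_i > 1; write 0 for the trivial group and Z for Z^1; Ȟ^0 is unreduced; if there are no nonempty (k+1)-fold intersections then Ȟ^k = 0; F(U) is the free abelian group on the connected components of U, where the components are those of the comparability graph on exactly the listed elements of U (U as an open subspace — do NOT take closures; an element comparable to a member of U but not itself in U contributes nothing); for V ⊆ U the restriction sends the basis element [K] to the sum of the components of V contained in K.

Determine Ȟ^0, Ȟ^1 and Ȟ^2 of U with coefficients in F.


Ȟ^0 ≅ Z,  Ȟ^1 ≅ Z^3,  Ȟ^2 ≅ 0

nerve of the cover:
  A1={{x2},{x3},{x1,x2},{x2,x3},{x2,x4},{x2,x6},{x3,x4},{x3,x5},{x3,x6},{x2,x3,x6},{x2,x4,x6},{x3,x4,x5}} A2={{x1},{x4},{x1,x2},{x1,x4},{x1,x5},{x1,x6},{x1,x7},{x2,x4},{x3,x4},{x4,x5},{x4,x6},{x4,x7},{x1,x4,x7},{x1,x5,x6},{x2,x4,x6},{x3,x4,x5}} A3={{x2},{x4},{x5},{x6},{x1,x2},{x1,x4},{x1,x5},{x1,x6},{x2,x3},{x2,x4},{x2,x6},{x3,x4},{x3,x5},{x3,x6},{x4,x5},{x4,x6},{x4,x7},{x5,x6},{x1,x4,x7},{x1,x5,x6},{x2,x3,x6},{x2,x4,x6},{x3,x4,x5}} A4={{x5},{x1,x5},{x3,x5},{x4,x5},{x5,x6},{x1,x5,x6},{x3,x4,x5}} A5={{x7},{x1,x7},{x4,x7},{x1,x4,x7}}
  A12={{x1,x2},{x2,x4},{x3,x4},{x2,x4,x6},{x3,x4,x5}} A13={{x2},{x1,x2},{x2,x3},{x2,x4},{x2,x6},{x3,x4},{x3,x5},{x3,x6},{x2,x3,x6},{x2,x4,x6},{x3,x4,x5}} A14={{x3,x5},{x3,x4,x5}} A23={{x4},{x1,x2},{x1,x4},{x1,x5},{x1,x6},{x2,x4},{x3,x4},{x4,x5},{x4,x6},{x4,x7},{x1,x4,x7},{x1,x5,x6},{x2,x4,x6},{x3,x4,x5}} A24={{x1,x5},{x4,x5},{x1,x5,x6},{x3,x4,x5}} A25={{x1,x7},{x4,x7},{x1,x4,x7}} A34={{x5},{x1,x5},{x3,x5},{x4,x5},{x5,x6},{x1,x5,x6},{x3,x4,x5}} A35={{x4,x7},{x1,x4,x7}}
  A123={{x1,x2},{x2,x4},{x3,x4},{x2,x4,x6},{x3,x4,x5}} A124={{x3,x4,x5}} A134={{x3,x5},{x3,x4,x5}} A234={{x1,x5},{x4,x5},{x1,x5,x6},{x3,x4,x5}} A235={{x4,x7},{x1,x4,x7}}
  A1234={{x3,x4,x5}}
components per intersection:
  A1: {{x2},{x3},{x1,x2},{x2,x3},{x2,x4},{x2,x6},{x3,x4},{x3,x5},{x3,x6},{x2,x3,x6},{x2,x4,x6},{x3,x4,x5}}
  A2: {{x1},{x4},{x1,x2},{x1,x4},{x1,x5},{x1,x6},{x1,x7},{x2,x4},{x3,x4},{x4,x5},{x4,x6},{x4,x7},{x1,x4,x7},{x1,x5,x6},{x2,x4,x6},{x3,x4,x5}}
  A3: {{x2},{x4},{x5},{x6},{x1,x2},{x1,x4},{x1,x5},{x1,x6},{x2,x3},{x2,x4},{x2,x6},{x3,x4},{x3,x5},{x3,x6},{x4,x5},{x4,x6},{x4,x7},{x5,x6},{x1,x4,x7},{x1,x5,x6},{x2,x3,x6},{x2,x4,x6},{x3,x4,x5}}
  A4: {{x5},{x1,x5},{x3,x5},{x4,x5},{x5,x6},{x1,x5,x6},{x3,x4,x5}}
  A5: {{x7},{x1,x7},{x4,x7},{x1,x4,x7}}
  A12: {{x1,x2}} {{x2,x4},{x2,x4,x6}} {{x3,x4},{x3,x4,x5}}
  A13: {{x2},{x1,x2},{x2,x3},{x2,x4},{x2,x6},{x3,x6},{x2,x3,x6},{x2,x4,x6}} {{x3,x4},{x3,x5},{x3,x4,x5}}
  A14: {{x3,x5},{x3,x4,x5}}
  A23: {{x4},{x1,x4},{x2,x4},{x3,x4},{x4,x5},{x4,x6},{x4,x7},{x1,x4,x7},{x2,x4,x6},{x3,x4,x5}} {{x1,x2}} {{x1,x5},{x1,x6},{x1,x5,x6}}
  A24: {{x1,x5},{x1,x5,x6}} {{x4,x5},{x3,x4,x5}}
  A25: {{x1,x7},{x4,x7},{x1,x4,x7}}
  A34: {{x5},{x1,x5},{x3,x5},{x4,x5},{x5,x6},{x1,x5,x6},{x3,x4,x5}}
  A35: {{x4,x7},{x1,x4,x7}}
  A123: {{x1,x2}} {{x2,x4},{x2,x4,x6}} {{x3,x4},{x3,x4,x5}}
  A124: {{x3,x4,x5}}
  A134: {{x3,x5},{x3,x4,x5}}
  A234: {{x1,x5},{x1,x5,x6}} {{x4,x5},{x3,x4,x5}}
  A235: {{x4,x7},{x1,x4,x7}}
  A1234: {{x3,x4,x5}}
C dims 5,14,8,1; δ0: rk 4, SNF 1^4; δ1: rk 7, SNF 1^7; δ2: rk 1, SNF 1^1
Ȟ^0 = (5 − 4) − 0 = 1, so Ȟ^0 ≅ Z
Ȟ^1 = (14 − 7) − 4 = 3, so Ȟ^1 ≅ Z^3
Ȟ^2 = (8 − 1) − 7 = 0, so Ȟ^2 ≅ 0


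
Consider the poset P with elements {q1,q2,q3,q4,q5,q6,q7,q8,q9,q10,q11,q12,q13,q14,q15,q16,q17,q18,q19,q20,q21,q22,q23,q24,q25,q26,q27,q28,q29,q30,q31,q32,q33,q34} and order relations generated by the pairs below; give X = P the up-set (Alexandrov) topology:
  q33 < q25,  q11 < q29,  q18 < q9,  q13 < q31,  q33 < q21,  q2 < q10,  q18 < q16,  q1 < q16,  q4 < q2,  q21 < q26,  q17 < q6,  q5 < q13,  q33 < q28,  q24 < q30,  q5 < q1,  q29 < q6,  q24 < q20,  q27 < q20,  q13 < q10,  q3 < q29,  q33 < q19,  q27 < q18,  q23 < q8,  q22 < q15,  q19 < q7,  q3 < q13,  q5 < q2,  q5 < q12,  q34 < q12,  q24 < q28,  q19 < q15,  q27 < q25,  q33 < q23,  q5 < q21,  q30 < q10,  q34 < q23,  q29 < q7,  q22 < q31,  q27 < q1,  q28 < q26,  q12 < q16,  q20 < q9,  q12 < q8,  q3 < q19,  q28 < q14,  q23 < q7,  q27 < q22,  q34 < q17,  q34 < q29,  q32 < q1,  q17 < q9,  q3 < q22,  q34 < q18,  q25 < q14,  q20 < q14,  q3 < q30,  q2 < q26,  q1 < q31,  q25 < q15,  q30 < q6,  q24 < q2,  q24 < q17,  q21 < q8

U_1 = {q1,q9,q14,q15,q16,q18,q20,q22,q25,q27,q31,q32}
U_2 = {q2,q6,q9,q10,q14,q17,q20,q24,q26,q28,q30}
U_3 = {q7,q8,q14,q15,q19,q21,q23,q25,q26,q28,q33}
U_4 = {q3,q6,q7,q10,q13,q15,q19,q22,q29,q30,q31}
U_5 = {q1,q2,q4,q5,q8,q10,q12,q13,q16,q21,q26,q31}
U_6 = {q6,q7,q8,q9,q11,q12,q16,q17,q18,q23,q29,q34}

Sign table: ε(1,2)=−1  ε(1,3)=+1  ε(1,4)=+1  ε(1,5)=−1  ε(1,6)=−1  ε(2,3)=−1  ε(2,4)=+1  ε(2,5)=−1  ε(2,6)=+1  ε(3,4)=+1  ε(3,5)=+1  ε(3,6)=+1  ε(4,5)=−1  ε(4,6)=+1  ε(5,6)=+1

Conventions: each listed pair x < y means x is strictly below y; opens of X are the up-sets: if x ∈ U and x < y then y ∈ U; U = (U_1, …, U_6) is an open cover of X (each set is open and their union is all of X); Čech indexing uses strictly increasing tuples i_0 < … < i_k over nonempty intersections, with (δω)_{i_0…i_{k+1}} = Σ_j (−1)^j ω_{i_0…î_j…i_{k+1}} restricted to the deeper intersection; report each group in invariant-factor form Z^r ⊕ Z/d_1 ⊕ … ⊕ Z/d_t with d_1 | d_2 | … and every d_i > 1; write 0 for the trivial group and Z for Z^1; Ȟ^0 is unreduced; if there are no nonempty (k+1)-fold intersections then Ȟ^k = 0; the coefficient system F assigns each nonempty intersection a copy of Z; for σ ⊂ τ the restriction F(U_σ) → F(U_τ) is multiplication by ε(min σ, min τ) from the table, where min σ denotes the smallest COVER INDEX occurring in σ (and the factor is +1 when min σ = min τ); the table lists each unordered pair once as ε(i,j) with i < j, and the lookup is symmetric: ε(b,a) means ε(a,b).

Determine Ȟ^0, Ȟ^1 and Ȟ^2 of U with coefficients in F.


Ȟ^0 = 0, Ȟ^1 = Z/2, Ȟ^2 = Z

intersection data:
  U12={q9,q14,q20} U13={q14,q15,q25} U14={q15,q22,q31} U15={q1,q16,q31} U16={q9,q16,q18} U23={q14,q26,q28} U24={q6,q10,q30} U25={q2,q10,q26} U26={q6,q9,q17} U34={q7,q15,q19} U35={q8,q21,q26} U36={q7,q8,q23} U45={q10,q13,q31} U46={q6,q7,q29} U56={q8,q12,q16}
  U123={q14} U126={q9} U134={q15} U145={q31} U156={q16} U235={q26} U245={q10} U246={q6} U346={q7} U356={q8}
C dims 6,15,10; δ0: rk 6, SNF 1^5·2; δ1: rk 9, SNF 1^9
Ȟ^0 = (6 − 6) − 0 = 0, so Ȟ^0 ≅ 0
Ȟ^1 = (15 − 9) − 6 = 0 plus torsion [2], so Ȟ^1 ≅ Z/2
Ȟ^2 = (10 − 0) − 9 = 1, so Ȟ^2 ≅ Z


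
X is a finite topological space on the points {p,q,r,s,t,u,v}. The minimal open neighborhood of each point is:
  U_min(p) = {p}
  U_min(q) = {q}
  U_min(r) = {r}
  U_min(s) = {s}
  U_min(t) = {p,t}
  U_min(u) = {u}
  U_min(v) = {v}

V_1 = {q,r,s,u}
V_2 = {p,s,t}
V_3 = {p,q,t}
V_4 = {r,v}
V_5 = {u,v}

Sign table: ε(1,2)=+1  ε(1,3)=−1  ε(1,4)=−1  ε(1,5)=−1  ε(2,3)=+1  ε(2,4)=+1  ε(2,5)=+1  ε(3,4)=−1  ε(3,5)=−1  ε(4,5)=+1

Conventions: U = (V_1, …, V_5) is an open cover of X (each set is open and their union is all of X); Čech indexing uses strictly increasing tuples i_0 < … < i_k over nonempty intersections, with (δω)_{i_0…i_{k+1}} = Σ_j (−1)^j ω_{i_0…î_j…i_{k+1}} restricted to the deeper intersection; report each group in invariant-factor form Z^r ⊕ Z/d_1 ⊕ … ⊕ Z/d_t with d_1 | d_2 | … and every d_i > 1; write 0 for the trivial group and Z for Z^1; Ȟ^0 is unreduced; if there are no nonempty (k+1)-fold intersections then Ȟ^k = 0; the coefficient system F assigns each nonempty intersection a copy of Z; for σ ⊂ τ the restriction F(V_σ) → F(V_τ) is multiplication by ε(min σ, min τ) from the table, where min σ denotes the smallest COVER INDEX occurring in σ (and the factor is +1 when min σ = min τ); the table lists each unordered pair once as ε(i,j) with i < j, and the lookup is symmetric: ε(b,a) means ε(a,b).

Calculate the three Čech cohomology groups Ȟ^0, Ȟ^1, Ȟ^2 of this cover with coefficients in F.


Ȟ^0 = 0; Ȟ^1 = Z ⊕ Z/2; Ȟ^2 = 0

nerve of the cover:
  V12={s} V13={q} V14={r} V15={u} V23={p,t} V45={v}
C dims 5,6; δ0: rk 5, SNF 1^4·2
Ȟ^0 = (5 − 5) − 0 = 0, so Ȟ^0 ≅ 0
Ȟ^1 = (6 − 0) − 5 = 1 plus torsion [2], so Ȟ^1 ≅ Z ⊕ Z/2
Ȟ^2 = (0 − 0) − 0 = 0, so Ȟ^2 ≅ 0


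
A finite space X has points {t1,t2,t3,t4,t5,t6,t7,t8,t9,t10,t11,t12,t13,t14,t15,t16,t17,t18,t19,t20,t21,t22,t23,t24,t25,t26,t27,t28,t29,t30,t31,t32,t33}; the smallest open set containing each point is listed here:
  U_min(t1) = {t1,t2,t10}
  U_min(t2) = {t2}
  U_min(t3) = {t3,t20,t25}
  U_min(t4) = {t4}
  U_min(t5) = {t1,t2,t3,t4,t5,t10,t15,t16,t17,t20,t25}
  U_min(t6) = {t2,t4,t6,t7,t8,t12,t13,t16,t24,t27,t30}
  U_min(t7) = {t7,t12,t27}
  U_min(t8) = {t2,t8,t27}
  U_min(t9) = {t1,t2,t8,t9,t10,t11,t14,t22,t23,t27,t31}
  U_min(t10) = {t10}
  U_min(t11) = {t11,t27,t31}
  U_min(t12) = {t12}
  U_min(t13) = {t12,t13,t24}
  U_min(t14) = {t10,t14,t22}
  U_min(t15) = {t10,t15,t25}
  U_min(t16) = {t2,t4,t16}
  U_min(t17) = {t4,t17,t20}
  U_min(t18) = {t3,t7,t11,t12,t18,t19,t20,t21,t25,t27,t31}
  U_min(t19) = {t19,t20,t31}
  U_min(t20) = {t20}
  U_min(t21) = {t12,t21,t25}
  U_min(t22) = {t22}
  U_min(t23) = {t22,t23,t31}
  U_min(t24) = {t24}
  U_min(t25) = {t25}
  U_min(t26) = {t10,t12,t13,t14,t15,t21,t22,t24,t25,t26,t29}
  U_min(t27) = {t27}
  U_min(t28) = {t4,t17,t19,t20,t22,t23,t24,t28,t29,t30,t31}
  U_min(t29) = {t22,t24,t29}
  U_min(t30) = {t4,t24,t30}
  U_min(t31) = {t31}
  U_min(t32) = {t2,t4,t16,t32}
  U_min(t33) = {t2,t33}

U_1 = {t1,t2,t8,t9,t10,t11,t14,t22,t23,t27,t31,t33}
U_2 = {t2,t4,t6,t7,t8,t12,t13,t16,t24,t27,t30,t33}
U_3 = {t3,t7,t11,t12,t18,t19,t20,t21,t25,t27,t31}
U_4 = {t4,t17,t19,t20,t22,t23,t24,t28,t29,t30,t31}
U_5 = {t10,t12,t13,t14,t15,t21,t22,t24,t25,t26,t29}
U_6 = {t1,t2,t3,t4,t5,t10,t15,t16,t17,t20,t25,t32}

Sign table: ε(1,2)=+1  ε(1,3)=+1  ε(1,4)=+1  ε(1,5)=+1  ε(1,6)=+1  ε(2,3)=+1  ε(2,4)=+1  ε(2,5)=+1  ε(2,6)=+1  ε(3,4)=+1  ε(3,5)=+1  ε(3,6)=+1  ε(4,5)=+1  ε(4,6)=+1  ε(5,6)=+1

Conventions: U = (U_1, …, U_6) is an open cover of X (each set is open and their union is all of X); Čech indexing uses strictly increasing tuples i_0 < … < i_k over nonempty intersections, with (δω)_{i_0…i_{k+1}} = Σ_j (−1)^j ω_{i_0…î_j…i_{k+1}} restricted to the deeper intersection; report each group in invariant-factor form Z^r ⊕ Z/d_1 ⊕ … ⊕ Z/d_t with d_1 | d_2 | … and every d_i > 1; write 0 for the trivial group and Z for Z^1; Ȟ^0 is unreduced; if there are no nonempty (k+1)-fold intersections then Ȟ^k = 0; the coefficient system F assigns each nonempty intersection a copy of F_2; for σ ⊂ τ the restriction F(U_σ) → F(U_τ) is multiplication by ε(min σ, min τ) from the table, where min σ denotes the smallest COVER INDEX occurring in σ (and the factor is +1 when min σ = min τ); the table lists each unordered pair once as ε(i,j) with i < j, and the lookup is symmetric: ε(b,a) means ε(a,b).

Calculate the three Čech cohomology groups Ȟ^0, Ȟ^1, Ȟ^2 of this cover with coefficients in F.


intersection data:
  U12={t2,t8,t27,t33} U13={t11,t27,t31} U14={t22,t23,t31} U15={t10,t14,t22} U16={t1,t2,t10} U23={t7,t12,t27} U24={t4,t24,t30} U25={t12,t13,t24} U26={t2,t4,t16} U34={t19,t20,t31} U35={t12,t21,t25} U36={t3,t20,t25} U45={t22,t24,t29} U46={t4,t17,t20} U56={t10,t15,t25}
  U123={t27} U126={t2} U134={t31} U145={t22} U156={t10} U235={t12} U245={t24} U246={t4} U346={t20} U356={t25}
C dims 6,15,10; δ0: rk_F2 5; δ1: rk_F2 9
Ȟ^0 = (6 − 5) − 0 = 1, so Ȟ^0 ≅ Z/2
Ȟ^1 = (15 − 9) − 5 = 1, so Ȟ^1 ≅ Z/2
Ȟ^2 = (10 − 0) − 9 = 1, so Ȟ^2 ≅ Z/2

Ȟ^0(U;F) ≅ Z/2,  Ȟ^1(U;F) ≅ Z/2,  Ȟ^2(U;F) ≅ Z/2
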